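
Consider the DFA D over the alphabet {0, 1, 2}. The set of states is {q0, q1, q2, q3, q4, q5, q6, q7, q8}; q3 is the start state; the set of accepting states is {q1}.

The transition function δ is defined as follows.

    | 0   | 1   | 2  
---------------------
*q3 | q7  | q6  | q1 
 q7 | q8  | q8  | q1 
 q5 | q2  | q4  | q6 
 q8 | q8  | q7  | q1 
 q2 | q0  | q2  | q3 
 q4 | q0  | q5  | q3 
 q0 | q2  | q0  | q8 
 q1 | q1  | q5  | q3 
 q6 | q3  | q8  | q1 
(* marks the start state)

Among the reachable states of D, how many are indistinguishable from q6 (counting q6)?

Initial partition by acceptance: {q1} | {q0,q2,q3,q4,q5,q6,q7,q8}.
Split {q0,q2,q3,q4,q5,q6,q7,q8} by δ(·,2) → {q0,q2,q4,q5} and {q3,q6,q7,q8}.
No further refinement is possible. Final partition (3 blocks): {q1} | {q0,q2,q4,q5} | {q3,q6,q7,q8}.
State q6 belongs to the block {q3,q6,q7,q8}, which has 4 states.

4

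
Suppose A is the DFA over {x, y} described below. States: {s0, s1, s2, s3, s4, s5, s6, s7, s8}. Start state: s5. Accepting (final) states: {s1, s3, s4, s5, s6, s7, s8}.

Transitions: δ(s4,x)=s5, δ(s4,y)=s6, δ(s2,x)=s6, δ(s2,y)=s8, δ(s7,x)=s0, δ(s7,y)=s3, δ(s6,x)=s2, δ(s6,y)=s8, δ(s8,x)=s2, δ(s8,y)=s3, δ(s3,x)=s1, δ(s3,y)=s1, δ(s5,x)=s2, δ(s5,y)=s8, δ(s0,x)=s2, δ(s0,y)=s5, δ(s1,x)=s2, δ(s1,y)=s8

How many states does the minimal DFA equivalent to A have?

States {s0,s4,s7} cannot be reached from the start state, so discard them.
Start with accepting vs non-accepting: {s1,s3,s5,s6,s8} | {s2}.
On input x, block {s1,s3,s5,s6,s8} splits into {s1,s5,s6,s8} and {s3}.
On input y, block {s1,s5,s6,s8} splits into {s1,s5,s6} and {s8}.
No further refinement is possible. Final partition (4 blocks): {s1,s5,s6} | {s2} | {s3} | {s8}.

4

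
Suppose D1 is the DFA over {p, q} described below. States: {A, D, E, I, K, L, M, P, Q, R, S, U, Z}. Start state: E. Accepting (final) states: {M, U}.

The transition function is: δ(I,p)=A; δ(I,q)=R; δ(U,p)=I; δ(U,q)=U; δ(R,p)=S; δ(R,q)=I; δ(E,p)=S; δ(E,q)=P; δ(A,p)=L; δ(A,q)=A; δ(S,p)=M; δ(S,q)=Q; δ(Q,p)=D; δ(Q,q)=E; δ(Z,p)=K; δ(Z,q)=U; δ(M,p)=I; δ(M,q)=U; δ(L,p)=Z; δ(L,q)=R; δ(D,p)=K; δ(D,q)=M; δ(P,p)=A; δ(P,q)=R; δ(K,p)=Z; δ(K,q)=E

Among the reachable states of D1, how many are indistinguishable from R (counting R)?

2

P0 = {M,U} | {A,D,E,I,K,L,P,Q,R,S,Z}.
Split {A,D,E,I,K,L,P,Q,R,S,Z} by δ(·,p) → {A,D,E,I,K,L,P,Q,R,Z} and {S}.
Split {A,D,E,I,K,L,P,Q,R,Z} by δ(·,p) → {A,D,I,K,L,P,Q,Z} and {E,R}.
On input q, block {A,D,I,K,L,P,Q,Z} splits into {I,K,L,P,Q} and {D,Z} and {A}.
Split {I,K,L,P,Q} by δ(·,p) → {K,L,Q} and {I,P}.
Stable partition: {M,U} | {K,L,Q} | {S} | {E,R} | {D,Z} | {A} | {I,P} — 7 equivalence classes.
State R belongs to the block {E,R}, which has 2 states.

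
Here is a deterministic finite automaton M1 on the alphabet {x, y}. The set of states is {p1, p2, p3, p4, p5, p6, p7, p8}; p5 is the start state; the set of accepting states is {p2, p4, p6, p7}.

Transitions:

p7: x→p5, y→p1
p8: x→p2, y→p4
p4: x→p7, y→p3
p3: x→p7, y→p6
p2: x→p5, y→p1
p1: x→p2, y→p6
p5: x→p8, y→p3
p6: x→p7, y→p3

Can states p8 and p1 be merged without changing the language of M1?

All states are reachable from the start state.
Start with accepting vs non-accepting: {p2,p4,p6,p7} | {p1,p3,p5,p8}.
Refine {p2,p4,p6,p7} on symbol x: members go to different blocks, giving {p2,p7} and {p4,p6}.
Refine {p1,p3,p5,p8} on symbol x: members go to different blocks, giving {p1,p3,p8} and {p5}.
The partition is now stable with 4 blocks: {p2,p7} | {p1,p3,p8} | {p4,p6} | {p5}.
p8 and p1 lie in the same block of the stable partition, so they are equivalent — no string distinguishes them.

Yes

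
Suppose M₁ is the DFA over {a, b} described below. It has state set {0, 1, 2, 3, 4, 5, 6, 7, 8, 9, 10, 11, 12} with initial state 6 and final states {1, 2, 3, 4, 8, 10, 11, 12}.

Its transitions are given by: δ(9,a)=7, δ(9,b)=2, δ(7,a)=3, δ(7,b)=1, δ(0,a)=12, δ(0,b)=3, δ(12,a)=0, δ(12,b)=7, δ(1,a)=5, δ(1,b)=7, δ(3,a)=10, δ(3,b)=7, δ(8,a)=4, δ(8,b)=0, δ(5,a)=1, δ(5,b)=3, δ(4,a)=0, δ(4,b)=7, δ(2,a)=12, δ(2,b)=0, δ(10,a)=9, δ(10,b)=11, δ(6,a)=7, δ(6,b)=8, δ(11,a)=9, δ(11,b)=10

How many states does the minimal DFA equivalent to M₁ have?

7

P0 = {1,2,3,4,8,10,11,12} | {0,5,6,7,9}.
On input a, block {1,2,3,4,8,10,11,12} splits into {1,4,10,11,12} and {2,3,8}.
Refine {1,4,10,11,12} on symbol b: members go to different blocks, giving {1,4,12} and {10,11}.
On input a, block {0,5,6,7,9} splits into {0,5} and {6,9} and {7}.
On input a, block {2,3,8} splits into {2,8} and {3}.
Stable partition: {1,4,12} | {0,5} | {2,8} | {10,11} | {6,9} | {7} | {3} — 7 equivalence classes.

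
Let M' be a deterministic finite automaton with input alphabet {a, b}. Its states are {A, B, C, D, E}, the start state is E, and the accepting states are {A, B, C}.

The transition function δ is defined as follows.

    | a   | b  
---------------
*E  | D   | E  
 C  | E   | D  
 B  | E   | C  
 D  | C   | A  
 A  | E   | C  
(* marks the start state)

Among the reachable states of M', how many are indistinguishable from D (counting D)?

1

States {B} cannot be reached from the start state, so discard them.
Start with accepting vs non-accepting: {A,C} | {D,E}.
On input b, block {A,C} splits into {A} and {C}.
Refine {D,E} on symbol a: members go to different blocks, giving {D} and {E}.
Stable partition: {A} | {D} | {C} | {E} — 4 equivalence classes.
The equivalence class containing D is {D}, of size 1.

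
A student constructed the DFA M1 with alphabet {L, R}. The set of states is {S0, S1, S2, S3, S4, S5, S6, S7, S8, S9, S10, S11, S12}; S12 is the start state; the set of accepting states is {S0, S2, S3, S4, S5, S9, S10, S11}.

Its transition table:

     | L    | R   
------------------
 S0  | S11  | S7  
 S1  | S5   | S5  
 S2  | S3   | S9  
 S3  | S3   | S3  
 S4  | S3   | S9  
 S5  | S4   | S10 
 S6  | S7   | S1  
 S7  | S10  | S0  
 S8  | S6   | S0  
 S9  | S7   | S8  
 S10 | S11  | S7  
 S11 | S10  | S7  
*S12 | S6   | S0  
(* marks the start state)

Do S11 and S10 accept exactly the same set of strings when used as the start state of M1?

States {S2} cannot be reached from the start state, so discard them.
Initial partition by acceptance: {S0,S3,S4,S5,S9,S10,S11} | {S1,S6,S7,S8,S12}.
On input L, block {S0,S3,S4,S5,S9,S10,S11} splits into {S0,S3,S4,S5,S10,S11} and {S9}.
Split {S0,S3,S4,S5,S10,S11} by δ(·,R) → {S0,S10,S11} and {S3,S5} and {S4}.
On input L, block {S1,S6,S7,S8,S12} splits into {S6,S8,S12} and {S1} and {S7}.
On input L, block {S6,S8,S12} splits into {S8,S12} and {S6}.
On input L, block {S3,S5} splits into {S3} and {S5}.
The partition is now stable with 9 blocks: {S0,S10,S11} | {S8,S12} | {S9} | {S3} | {S4} | {S1} | {S7} | {S6} | {S5}.
S11 and S10 lie in the same block of the stable partition, so they are equivalent — no string distinguishes them.

Yes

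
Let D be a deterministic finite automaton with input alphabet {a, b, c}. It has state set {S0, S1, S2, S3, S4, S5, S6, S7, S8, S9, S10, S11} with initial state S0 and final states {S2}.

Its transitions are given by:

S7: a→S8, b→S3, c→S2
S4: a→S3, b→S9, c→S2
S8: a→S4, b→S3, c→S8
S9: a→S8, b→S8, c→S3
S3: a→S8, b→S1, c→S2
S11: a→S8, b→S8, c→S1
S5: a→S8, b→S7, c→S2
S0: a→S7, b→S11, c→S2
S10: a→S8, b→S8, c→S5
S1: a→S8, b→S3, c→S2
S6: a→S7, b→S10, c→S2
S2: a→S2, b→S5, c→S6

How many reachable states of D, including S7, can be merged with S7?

4

All states are reachable from the start state.
Start with accepting vs non-accepting: {S2} | {S0,S1,S3,S4,S5,S6,S7,S8,S9,S10,S11}.
Split {S0,S1,S3,S4,S5,S6,S7,S8,S9,S10,S11} by δ(·,c) → {S0,S1,S3,S4,S5,S6,S7} and {S8,S9,S10,S11}.
On input a, block {S0,S1,S3,S4,S5,S6,S7} splits into {S1,S3,S5,S7} and {S0,S4,S6}.
On input a, block {S8,S9,S10,S11} splits into {S9,S10,S11} and {S8}.
Stable partition: {S2} | {S1,S3,S5,S7} | {S9,S10,S11} | {S0,S4,S6} | {S8} — 5 equivalence classes.
State S7 belongs to the block {S1,S3,S5,S7}, which has 4 states.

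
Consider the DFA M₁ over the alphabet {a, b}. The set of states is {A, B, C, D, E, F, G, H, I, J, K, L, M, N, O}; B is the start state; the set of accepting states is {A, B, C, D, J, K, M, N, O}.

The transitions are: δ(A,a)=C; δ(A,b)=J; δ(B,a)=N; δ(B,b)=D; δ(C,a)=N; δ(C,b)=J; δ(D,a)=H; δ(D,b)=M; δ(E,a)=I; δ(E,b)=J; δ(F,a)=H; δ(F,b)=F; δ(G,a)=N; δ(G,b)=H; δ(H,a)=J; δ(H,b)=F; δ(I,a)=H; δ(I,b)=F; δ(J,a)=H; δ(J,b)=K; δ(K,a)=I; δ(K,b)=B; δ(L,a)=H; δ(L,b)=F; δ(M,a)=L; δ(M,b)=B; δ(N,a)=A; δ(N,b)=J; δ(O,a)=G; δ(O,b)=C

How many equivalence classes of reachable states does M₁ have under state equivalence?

First remove the unreachable states {E,G,O}; 12 states remain.
Start with accepting vs non-accepting: {A,B,C,D,J,K,M,N} | {F,H,I,L}.
Split {A,B,C,D,J,K,M,N} by δ(·,a) → {A,B,C,N} and {D,J,K,M}.
Split {F,H,I,L} by δ(·,a) → {F,I,L} and {H}.
Refine {D,J,K,M} on symbol a: members go to different blocks, giving {D,J} and {K,M}.
The partition is now stable with 5 blocks: {A,B,C,N} | {F,I,L} | {D,J} | {H} | {K,M}.

5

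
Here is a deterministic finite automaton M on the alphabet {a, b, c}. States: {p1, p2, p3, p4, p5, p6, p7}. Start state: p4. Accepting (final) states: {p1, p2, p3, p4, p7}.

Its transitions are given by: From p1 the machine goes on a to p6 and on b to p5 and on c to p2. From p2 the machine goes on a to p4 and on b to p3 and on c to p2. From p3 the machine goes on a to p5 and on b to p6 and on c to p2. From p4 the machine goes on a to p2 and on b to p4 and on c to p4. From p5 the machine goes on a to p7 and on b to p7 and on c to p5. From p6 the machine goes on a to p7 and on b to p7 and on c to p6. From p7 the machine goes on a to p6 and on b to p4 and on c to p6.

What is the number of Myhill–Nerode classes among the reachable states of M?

5

States {p1} cannot be reached from the start state, so discard them.
Initial partition by acceptance: {p2,p3,p4,p7} | {p5,p6}.
Split {p2,p3,p4,p7} by δ(·,a) → {p2,p4} and {p3,p7}.
On input b, block {p2,p4} splits into {p2} and {p4}.
On input b, block {p3,p7} splits into {p3} and {p7}.
No further refinement is possible. Final partition (5 blocks): {p2} | {p5,p6} | {p3} | {p4} | {p7}.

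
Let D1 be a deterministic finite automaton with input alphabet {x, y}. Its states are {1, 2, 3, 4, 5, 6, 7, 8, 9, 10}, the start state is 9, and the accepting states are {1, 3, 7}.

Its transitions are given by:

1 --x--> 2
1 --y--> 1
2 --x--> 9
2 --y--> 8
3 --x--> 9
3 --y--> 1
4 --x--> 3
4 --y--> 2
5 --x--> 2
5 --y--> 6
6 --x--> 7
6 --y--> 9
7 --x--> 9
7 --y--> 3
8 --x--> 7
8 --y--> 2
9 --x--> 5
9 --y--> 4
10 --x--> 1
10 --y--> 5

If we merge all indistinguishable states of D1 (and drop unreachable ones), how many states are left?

First remove the unreachable states {10}; 9 states remain.
Start with accepting vs non-accepting: {1,3,7} | {2,4,5,6,8,9}.
Refine {2,4,5,6,8,9} on symbol x: members go to different blocks, giving {2,5,9} and {4,6,8}.
The partition is now stable with 3 blocks: {1,3,7} | {2,5,9} | {4,6,8}.

3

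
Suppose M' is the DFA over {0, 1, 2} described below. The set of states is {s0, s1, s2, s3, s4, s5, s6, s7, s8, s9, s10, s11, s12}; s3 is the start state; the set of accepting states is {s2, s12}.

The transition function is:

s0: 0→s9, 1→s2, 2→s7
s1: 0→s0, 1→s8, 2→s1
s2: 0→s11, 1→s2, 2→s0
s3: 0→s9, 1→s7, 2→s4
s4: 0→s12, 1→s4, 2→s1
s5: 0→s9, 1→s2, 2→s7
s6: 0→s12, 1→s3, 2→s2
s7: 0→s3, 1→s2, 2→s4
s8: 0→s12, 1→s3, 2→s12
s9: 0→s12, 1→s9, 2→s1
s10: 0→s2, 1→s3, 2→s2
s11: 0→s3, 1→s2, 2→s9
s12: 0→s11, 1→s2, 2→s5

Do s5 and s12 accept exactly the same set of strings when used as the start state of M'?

No

States {s6,s10} cannot be reached from the start state, so discard them.
Initial partition by acceptance: {s2,s12} | {s0,s1,s3,s4,s5,s7,s8,s9,s11}.
Split {s0,s1,s3,s4,s5,s7,s8,s9,s11} by δ(·,0) → {s0,s1,s3,s5,s7,s11} and {s4,s8,s9}.
Split {s0,s1,s3,s5,s7,s11} by δ(·,0) → {s0,s3,s5} and {s1,s7,s11}.
Refine {s0,s3,s5} on symbol 1: members go to different blocks, giving {s0,s5} and {s3}.
Split {s4,s8,s9} by δ(·,1) → {s4,s9} and {s8}.
On input 0, block {s1,s7,s11} splits into {s7,s11} and {s1}.
Stable partition: {s2,s12} | {s0,s5} | {s4,s9} | {s7,s11} | {s3} | {s8} | {s1} — 7 equivalence classes.
s5 and s12 end up in different blocks, so they are distinguishable. For instance, the string 'ε' is accepted from only s12.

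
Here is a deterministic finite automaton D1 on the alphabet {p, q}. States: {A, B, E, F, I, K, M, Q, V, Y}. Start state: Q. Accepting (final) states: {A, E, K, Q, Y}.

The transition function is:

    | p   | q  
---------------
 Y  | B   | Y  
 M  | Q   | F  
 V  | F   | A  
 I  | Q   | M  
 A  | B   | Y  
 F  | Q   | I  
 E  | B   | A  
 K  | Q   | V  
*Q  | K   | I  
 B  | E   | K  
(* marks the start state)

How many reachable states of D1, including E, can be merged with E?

Start with accepting vs non-accepting: {A,E,K,Q,Y} | {B,F,I,M,V}.
Split {A,E,K,Q,Y} by δ(·,p) → {A,E,Y} and {K,Q}.
Refine {B,F,I,M,V} on symbol p: members go to different blocks, giving {F,I,M} and {V} and {B}.
Refine {K,Q} on symbol q: members go to different blocks, giving {Q} and {K}.
Stable partition: {A,E,Y} | {F,I,M} | {Q} | {V} | {B} | {K} — 6 equivalence classes.
State E belongs to the block {A,E,Y}, which has 3 states.

3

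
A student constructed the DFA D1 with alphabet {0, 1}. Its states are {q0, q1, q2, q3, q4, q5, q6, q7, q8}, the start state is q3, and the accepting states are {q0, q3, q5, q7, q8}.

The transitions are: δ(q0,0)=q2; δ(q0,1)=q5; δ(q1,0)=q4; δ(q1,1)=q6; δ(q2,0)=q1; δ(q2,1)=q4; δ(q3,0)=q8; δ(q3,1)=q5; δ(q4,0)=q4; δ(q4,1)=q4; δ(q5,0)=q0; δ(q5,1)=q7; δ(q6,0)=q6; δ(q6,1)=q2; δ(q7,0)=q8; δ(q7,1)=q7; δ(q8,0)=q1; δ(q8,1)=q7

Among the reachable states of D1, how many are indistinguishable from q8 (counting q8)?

2

P0 = {q0,q3,q5,q7,q8} | {q1,q2,q4,q6}.
On input 0, block {q0,q3,q5,q7,q8} splits into {q3,q5,q7} and {q0,q8}.
No further refinement is possible. Final partition (3 blocks): {q3,q5,q7} | {q1,q2,q4,q6} | {q0,q8}.
The equivalence class containing q8 is {q0,q8}, of size 2.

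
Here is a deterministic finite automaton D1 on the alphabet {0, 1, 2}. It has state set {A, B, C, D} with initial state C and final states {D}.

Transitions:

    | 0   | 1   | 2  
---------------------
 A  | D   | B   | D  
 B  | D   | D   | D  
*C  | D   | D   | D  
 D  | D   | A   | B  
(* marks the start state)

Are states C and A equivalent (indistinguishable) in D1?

No

Start with accepting vs non-accepting: {D} | {A,B,C}.
Split {A,B,C} by δ(·,1) → {B,C} and {A}.
No further refinement is possible. Final partition (3 blocks): {D} | {B,C} | {A}.
C and A end up in different blocks, so they are distinguishable. For instance, the string '1' is accepted from only C.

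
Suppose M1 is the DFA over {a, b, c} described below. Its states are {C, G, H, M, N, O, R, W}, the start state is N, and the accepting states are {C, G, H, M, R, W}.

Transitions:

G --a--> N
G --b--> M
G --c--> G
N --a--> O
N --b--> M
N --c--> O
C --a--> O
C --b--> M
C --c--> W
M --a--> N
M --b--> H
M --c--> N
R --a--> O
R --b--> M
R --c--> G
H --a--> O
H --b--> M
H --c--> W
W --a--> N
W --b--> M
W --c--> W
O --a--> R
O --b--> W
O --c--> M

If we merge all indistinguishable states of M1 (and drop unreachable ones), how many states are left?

5

States {C} cannot be reached from the start state, so discard them.
Initial partition by acceptance: {G,H,M,R,W} | {N,O}.
Refine {G,H,M,R,W} on symbol c: members go to different blocks, giving {G,H,R,W} and {M}.
On input a, block {N,O} splits into {N} and {O}.
Refine {G,H,R,W} on symbol a: members go to different blocks, giving {G,W} and {H,R}.
The partition is now stable with 5 blocks: {G,W} | {N} | {M} | {O} | {H,R}.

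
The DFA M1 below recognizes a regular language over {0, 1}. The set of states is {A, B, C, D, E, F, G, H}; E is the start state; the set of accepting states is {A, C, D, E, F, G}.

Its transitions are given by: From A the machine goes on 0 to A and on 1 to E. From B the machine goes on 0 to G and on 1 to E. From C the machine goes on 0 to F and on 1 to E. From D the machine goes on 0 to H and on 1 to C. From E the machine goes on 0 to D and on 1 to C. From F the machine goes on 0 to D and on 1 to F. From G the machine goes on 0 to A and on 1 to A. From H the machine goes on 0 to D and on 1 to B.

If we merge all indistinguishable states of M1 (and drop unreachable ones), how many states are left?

All states are reachable from the start state.
Start with accepting vs non-accepting: {A,C,D,E,F,G} | {B,H}.
Refine {A,C,D,E,F,G} on symbol 0: members go to different blocks, giving {A,C,E,F,G} and {D}.
On input 0, block {A,C,E,F,G} splits into {A,C,G} and {E,F}.
Refine {A,C,G} on symbol 0: members go to different blocks, giving {A,G} and {C}.
Refine {A,G} on symbol 1: members go to different blocks, giving {A} and {G}.
Split {B,H} by δ(·,0) → {B} and {H}.
Refine {E,F} on symbol 1: members go to different blocks, giving {E} and {F}.
No further refinement is possible. Final partition (8 blocks): {A} | {B} | {D} | {E} | {C} | {G} | {H} | {F}.

8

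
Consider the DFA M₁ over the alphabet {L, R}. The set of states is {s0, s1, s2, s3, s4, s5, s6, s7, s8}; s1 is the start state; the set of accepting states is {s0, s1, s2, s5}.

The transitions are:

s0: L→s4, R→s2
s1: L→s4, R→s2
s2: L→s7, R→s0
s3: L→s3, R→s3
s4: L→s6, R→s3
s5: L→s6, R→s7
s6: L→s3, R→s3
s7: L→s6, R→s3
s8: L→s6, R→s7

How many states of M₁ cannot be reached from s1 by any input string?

2

No path from s1 leads to s5, s8; the other 7 states are all reachable.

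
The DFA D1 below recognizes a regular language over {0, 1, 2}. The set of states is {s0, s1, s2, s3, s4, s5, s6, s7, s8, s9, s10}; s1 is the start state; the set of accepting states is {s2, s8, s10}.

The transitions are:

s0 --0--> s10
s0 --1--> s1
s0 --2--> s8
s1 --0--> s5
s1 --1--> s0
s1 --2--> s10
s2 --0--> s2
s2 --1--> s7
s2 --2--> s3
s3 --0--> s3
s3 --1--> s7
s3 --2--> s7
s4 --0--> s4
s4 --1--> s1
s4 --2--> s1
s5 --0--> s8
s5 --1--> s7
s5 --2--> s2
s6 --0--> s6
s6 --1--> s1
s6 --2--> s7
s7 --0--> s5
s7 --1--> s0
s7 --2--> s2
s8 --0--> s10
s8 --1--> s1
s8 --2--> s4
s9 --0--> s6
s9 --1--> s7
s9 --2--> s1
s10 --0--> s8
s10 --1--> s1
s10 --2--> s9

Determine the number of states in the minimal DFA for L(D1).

Every state is reachable, so we keep all 11.
P0 = {s2,s8,s10} | {s0,s1,s3,s4,s5,s6,s7,s9}.
Refine {s0,s1,s3,s4,s5,s6,s7,s9} on symbol 0: members go to different blocks, giving {s1,s3,s4,s6,s7,s9} and {s0,s5}.
Split {s1,s3,s4,s6,s7,s9} by δ(·,0) → {s3,s4,s6,s9} and {s1,s7}.
The partition is now stable with 4 blocks: {s2,s8,s10} | {s3,s4,s6,s9} | {s0,s5} | {s1,s7}.

4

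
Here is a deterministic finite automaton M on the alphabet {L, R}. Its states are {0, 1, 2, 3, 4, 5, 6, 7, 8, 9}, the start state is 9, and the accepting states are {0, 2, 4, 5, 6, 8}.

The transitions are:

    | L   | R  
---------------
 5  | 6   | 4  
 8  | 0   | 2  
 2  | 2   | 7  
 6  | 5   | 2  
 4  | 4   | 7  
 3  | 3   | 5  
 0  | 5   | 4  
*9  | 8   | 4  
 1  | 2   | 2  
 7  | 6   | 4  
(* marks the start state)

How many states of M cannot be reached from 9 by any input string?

No path from 9 leads to 1, 3; the other 8 states are all reachable.

2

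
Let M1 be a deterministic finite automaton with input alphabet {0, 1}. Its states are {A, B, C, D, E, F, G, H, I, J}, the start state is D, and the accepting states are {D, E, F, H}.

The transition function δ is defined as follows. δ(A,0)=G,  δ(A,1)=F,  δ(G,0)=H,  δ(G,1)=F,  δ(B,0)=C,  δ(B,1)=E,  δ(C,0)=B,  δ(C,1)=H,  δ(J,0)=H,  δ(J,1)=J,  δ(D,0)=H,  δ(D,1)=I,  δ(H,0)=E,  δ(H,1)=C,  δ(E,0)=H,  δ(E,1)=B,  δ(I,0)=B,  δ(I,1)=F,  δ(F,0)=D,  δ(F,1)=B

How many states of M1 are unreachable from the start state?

3

Starting at D and following transitions, the reachable set is {B, C, D, E, F, H, I}. That leaves A, G, J unreachable — 3 in total.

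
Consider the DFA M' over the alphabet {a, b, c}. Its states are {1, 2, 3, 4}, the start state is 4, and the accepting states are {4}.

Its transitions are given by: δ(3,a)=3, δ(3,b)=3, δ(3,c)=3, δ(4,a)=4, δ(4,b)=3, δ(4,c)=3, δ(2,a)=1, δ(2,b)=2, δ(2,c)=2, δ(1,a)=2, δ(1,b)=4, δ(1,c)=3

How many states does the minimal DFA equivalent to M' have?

First remove the unreachable states {1,2}; 2 states remain.
Start with accepting vs non-accepting: {4} | {3}.
The partition is now stable with 2 blocks: {4} | {3}.

2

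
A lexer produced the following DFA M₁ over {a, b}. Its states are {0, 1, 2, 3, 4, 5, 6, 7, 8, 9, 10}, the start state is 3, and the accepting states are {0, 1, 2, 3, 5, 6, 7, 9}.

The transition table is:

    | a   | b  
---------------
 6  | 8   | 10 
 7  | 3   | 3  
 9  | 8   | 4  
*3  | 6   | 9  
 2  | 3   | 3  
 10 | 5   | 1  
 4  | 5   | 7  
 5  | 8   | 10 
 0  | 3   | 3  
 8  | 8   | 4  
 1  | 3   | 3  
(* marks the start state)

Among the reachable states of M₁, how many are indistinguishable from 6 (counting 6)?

3

First remove the unreachable states {0,2}; 9 states remain.
Initial partition by acceptance: {1,3,5,6,7,9} | {4,8,10}.
Refine {1,3,5,6,7,9} on symbol a: members go to different blocks, giving {1,3,7} and {5,6,9}.
On input a, block {1,3,7} splits into {1,7} and {3}.
On input a, block {4,8,10} splits into {4,10} and {8}.
Stable partition: {1,7} | {4,10} | {5,6,9} | {3} | {8} — 5 equivalence classes.
The equivalence class containing 6 is {5,6,9}, of size 3.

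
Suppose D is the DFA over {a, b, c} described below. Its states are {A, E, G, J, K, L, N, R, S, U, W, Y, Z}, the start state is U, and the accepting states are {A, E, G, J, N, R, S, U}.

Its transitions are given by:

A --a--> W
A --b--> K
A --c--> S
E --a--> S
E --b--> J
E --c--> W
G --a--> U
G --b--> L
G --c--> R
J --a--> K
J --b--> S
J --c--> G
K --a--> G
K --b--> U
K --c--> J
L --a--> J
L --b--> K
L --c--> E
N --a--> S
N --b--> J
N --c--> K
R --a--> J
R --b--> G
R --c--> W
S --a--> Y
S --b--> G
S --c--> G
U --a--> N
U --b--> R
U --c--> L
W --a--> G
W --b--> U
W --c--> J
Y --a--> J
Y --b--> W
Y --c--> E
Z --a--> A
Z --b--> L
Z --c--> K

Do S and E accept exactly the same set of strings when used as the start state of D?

No

States {A,Z} cannot be reached from the start state, so discard them.
P0 = {E,G,J,N,R,S,U} | {K,L,W,Y}.
Split {E,G,J,N,R,S,U} by δ(·,a) → {E,G,N,R,U} and {J,S}.
Split {E,G,N,R,U} by δ(·,a) → {E,N,R} and {G,U}.
Split {E,N,R} by δ(·,b) → {E,N} and {R}.
Refine {K,L,W,Y} on symbol a: members go to different blocks, giving {K,W} and {L,Y}.
On input a, block {J,S} splits into {S} and {J}.
Refine {G,U} on symbol a: members go to different blocks, giving {G} and {U}.
No further refinement is possible. Final partition (8 blocks): {E,N} | {K,W} | {S} | {G} | {R} | {L,Y} | {J} | {U}.
S and E end up in different blocks, so they are distinguishable. For instance, the string 'a' is accepted from only E.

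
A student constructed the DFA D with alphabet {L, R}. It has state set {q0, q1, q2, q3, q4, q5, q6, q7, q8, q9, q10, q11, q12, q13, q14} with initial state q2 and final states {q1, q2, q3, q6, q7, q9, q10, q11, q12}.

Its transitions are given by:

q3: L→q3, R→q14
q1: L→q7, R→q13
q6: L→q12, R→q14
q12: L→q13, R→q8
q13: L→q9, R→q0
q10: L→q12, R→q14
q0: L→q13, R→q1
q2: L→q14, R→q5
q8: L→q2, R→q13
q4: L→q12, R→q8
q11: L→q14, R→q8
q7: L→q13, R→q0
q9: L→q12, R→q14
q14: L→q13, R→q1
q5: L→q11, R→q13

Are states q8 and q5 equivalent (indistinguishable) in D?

Yes

States {q3,q4,q6,q10} cannot be reached from the start state, so discard them.
Initial partition by acceptance: {q1,q2,q7,q9,q11,q12} | {q0,q5,q8,q13,q14}.
Split {q1,q2,q7,q9,q11,q12} by δ(·,L) → {q2,q7,q11,q12} and {q1,q9}.
On input L, block {q0,q5,q8,q13,q14} splits into {q0,q14} and {q5,q8} and {q13}.
Refine {q2,q7,q11,q12} on symbol L: members go to different blocks, giving {q2,q11} and {q7,q12}.
On input R, block {q1,q9} splits into {q1} and {q9}.
Split {q7,q12} by δ(·,R) → {q7} and {q12}.
The partition is now stable with 8 blocks: {q2,q11} | {q0,q14} | {q1} | {q5,q8} | {q13} | {q7} | {q9} | {q12}.
q8 and q5 lie in the same block of the stable partition, so they are equivalent — no string distinguishes them.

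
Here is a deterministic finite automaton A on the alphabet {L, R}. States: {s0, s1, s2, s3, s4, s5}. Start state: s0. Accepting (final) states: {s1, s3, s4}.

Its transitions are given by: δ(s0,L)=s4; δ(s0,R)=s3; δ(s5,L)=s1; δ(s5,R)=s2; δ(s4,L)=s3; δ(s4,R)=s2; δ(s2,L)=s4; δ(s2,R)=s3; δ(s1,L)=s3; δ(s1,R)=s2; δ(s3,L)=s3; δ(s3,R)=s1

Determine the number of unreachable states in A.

1

BFS from s0 reaches {s0, s1, s2, s3, s4}; the 1 state(s) s5 are never visited.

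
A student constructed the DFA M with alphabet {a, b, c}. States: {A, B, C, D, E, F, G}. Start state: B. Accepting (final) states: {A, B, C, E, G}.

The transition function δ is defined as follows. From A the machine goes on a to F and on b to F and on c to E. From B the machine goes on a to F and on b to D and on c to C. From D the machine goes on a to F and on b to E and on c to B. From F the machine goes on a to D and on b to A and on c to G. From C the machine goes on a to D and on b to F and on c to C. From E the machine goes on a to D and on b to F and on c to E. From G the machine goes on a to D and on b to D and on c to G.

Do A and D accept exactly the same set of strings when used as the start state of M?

P0 = {A,B,C,E,G} | {D,F}.
Stable partition: {A,B,C,E,G} | {D,F} — 2 equivalence classes.
A and D end up in different blocks, so they are distinguishable. For instance, the string 'ε' is accepted from only A.

No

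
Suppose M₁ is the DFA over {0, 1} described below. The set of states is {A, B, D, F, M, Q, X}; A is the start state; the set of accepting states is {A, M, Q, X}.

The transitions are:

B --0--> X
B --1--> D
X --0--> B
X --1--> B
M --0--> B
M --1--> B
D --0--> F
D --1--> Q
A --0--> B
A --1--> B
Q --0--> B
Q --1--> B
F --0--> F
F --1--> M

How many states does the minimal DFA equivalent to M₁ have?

All states are reachable from the start state.
Start with accepting vs non-accepting: {A,M,Q,X} | {B,D,F}.
On input 0, block {B,D,F} splits into {D,F} and {B}.
Stable partition: {A,M,Q,X} | {D,F} | {B} — 3 equivalence classes.

3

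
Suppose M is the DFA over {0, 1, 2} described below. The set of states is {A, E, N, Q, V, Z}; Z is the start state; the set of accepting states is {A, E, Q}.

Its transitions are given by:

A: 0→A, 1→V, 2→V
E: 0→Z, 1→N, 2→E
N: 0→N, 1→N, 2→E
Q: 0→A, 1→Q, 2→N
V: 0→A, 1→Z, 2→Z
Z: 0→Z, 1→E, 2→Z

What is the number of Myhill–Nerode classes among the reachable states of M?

Reachable states from the start: {E,N,Z}. Unreachable: {A,Q,V} — drop them.
Start with accepting vs non-accepting: {E} | {N,Z}.
On input 1, block {N,Z} splits into {Z} and {N}.
The partition is now stable with 3 blocks: {E} | {Z} | {N}.

3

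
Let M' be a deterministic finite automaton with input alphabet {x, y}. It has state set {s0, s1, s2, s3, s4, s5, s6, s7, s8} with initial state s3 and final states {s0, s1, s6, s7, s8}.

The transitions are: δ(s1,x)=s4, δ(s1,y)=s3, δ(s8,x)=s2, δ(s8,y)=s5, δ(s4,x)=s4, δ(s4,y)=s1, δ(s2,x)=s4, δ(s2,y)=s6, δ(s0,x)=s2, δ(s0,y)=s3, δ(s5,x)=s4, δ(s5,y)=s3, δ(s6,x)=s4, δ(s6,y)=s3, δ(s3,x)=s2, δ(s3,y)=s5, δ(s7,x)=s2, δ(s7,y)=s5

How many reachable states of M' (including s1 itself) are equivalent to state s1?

2

States {s0,s7,s8} cannot be reached from the start state, so discard them.
P0 = {s1,s6} | {s2,s3,s4,s5}.
Split {s2,s3,s4,s5} by δ(·,y) → {s2,s4} and {s3,s5}.
No further refinement is possible. Final partition (3 blocks): {s1,s6} | {s2,s4} | {s3,s5}.
State s1 belongs to the block {s1,s6}, which has 2 states.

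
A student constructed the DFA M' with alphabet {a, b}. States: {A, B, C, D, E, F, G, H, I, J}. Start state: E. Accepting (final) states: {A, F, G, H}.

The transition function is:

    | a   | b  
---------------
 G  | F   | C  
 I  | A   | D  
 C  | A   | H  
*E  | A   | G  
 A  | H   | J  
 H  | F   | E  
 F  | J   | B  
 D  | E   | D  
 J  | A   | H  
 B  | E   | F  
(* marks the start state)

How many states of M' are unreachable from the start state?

2

BFS from E reaches {A, B, C, E, F, G, H, J}; the 2 state(s) D, I are never visited.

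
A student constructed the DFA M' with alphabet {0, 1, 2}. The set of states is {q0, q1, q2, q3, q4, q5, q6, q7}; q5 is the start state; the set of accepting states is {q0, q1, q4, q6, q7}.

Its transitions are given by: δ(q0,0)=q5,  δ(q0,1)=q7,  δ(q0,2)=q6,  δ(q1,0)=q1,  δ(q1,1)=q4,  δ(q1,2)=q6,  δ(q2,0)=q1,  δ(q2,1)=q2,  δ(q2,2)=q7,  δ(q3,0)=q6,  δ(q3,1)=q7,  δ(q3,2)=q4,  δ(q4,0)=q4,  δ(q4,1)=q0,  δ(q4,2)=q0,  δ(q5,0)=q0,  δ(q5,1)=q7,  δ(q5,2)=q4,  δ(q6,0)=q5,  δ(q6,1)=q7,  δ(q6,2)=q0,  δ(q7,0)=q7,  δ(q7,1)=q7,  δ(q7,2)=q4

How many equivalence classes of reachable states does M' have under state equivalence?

First remove the unreachable states {q1,q2,q3}; 5 states remain.
Initial partition by acceptance: {q0,q4,q6,q7} | {q5}.
On input 0, block {q0,q4,q6,q7} splits into {q0,q6} and {q4,q7}.
On input 1, block {q4,q7} splits into {q4} and {q7}.
The partition is now stable with 4 blocks: {q0,q6} | {q5} | {q4} | {q7}.

4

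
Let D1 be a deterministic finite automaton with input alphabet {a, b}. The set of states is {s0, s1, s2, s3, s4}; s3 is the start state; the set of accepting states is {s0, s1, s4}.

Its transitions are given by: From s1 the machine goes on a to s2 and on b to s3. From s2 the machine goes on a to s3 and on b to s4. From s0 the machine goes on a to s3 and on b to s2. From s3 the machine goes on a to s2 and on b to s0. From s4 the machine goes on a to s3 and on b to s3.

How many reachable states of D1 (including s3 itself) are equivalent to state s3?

2

First remove the unreachable states {s1}; 4 states remain.
Start with accepting vs non-accepting: {s0,s4} | {s2,s3}.
The partition is now stable with 2 blocks: {s0,s4} | {s2,s3}.
State s3 belongs to the block {s2,s3}, which has 2 states.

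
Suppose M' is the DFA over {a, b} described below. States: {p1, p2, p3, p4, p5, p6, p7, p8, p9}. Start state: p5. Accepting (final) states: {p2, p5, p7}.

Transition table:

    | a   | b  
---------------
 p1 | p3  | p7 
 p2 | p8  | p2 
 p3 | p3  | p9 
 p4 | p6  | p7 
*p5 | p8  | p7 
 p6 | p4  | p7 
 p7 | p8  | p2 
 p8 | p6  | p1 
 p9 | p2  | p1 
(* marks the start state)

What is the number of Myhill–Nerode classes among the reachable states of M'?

6

Initial partition by acceptance: {p2,p5,p7} | {p1,p3,p4,p6,p8,p9}.
Split {p1,p3,p4,p6,p8,p9} by δ(·,a) → {p1,p3,p4,p6,p8} and {p9}.
Refine {p1,p3,p4,p6,p8} on symbol b: members go to different blocks, giving {p1,p4,p6} and {p3} and {p8}.
Split {p1,p4,p6} by δ(·,a) → {p4,p6} and {p1}.
The partition is now stable with 6 blocks: {p2,p5,p7} | {p4,p6} | {p9} | {p3} | {p8} | {p1}.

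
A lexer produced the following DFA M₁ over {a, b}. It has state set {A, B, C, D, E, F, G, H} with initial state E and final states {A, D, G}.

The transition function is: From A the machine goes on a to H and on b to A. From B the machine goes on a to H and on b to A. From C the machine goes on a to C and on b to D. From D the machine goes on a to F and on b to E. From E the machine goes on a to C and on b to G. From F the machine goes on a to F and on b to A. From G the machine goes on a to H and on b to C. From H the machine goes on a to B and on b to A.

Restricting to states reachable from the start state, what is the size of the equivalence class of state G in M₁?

2

P0 = {A,D,G} | {B,C,E,F,H}.
Refine {A,D,G} on symbol b: members go to different blocks, giving {D,G} and {A}.
Split {B,C,E,F,H} by δ(·,b) → {B,F,H} and {C,E}.
Stable partition: {D,G} | {B,F,H} | {A} | {C,E} — 4 equivalence classes.
The equivalence class containing G is {D,G}, of size 2.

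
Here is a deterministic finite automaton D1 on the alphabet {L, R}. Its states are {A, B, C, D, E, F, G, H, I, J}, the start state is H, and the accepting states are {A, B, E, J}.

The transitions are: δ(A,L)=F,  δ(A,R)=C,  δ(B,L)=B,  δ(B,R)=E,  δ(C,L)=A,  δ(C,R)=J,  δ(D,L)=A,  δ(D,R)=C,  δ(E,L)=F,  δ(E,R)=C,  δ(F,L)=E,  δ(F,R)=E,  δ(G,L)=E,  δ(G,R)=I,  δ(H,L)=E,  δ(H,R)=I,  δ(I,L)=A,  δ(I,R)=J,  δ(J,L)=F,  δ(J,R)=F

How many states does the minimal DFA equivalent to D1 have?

3

First remove the unreachable states {B,D,G}; 7 states remain.
Initial partition by acceptance: {A,E,J} | {C,F,H,I}.
Split {C,F,H,I} by δ(·,R) → {C,F,I} and {H}.
Stable partition: {A,E,J} | {C,F,I} | {H} — 3 equivalence classes.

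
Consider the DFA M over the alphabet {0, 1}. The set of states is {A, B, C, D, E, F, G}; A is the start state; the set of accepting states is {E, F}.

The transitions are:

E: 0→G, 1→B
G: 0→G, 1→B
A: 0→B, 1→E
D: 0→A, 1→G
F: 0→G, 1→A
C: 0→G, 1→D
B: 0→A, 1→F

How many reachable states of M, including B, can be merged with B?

States {C,D} cannot be reached from the start state, so discard them.
Initial partition by acceptance: {E,F} | {A,B,G}.
Refine {A,B,G} on symbol 1: members go to different blocks, giving {A,B} and {G}.
No further refinement is possible. Final partition (3 blocks): {E,F} | {A,B} | {G}.
The equivalence class containing B is {A,B}, of size 2.

2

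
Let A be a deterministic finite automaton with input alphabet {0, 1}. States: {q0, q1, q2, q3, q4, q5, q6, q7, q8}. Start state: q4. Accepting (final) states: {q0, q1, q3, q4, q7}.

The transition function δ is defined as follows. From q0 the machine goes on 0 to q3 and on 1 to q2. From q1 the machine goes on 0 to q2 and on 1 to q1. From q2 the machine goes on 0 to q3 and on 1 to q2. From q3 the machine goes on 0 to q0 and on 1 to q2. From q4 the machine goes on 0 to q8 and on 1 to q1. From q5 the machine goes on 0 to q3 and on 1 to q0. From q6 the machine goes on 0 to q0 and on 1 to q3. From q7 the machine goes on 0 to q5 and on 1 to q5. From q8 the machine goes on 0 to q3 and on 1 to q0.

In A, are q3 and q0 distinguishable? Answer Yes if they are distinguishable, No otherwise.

First remove the unreachable states {q5,q6,q7}; 6 states remain.
Start with accepting vs non-accepting: {q0,q1,q3,q4} | {q2,q8}.
Refine {q0,q1,q3,q4} on symbol 0: members go to different blocks, giving {q0,q3} and {q1,q4}.
Split {q2,q8} by δ(·,1) → {q2} and {q8}.
On input 0, block {q1,q4} splits into {q1} and {q4}.
Stable partition: {q0,q3} | {q2} | {q1} | {q8} | {q4} — 5 equivalence classes.
q3 and q0 lie in the same block of the stable partition, so they are equivalent — no string distinguishes them.

No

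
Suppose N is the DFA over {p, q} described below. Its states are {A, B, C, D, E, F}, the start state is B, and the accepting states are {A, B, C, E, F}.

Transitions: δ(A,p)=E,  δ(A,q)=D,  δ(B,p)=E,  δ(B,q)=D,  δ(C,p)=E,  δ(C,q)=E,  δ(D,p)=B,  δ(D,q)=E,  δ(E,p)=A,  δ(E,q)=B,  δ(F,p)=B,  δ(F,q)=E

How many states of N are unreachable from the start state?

2

No path from B leads to C, F; the other 4 states are all reachable.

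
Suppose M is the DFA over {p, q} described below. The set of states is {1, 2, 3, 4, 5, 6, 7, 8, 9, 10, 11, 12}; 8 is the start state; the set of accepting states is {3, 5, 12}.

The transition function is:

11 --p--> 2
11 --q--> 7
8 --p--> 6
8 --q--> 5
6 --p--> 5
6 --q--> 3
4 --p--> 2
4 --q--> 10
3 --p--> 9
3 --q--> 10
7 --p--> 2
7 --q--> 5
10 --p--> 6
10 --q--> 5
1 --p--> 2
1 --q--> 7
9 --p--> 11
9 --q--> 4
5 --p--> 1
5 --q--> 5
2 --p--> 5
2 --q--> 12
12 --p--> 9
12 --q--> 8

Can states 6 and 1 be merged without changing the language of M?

No

Every state is reachable, so we keep all 12.
Start with accepting vs non-accepting: {3,5,12} | {1,2,4,6,7,8,9,10,11}.
Refine {3,5,12} on symbol q: members go to different blocks, giving {3,12} and {5}.
Refine {1,2,4,6,7,8,9,10,11} on symbol p: members go to different blocks, giving {1,4,7,8,9,10,11} and {2,6}.
Refine {1,4,7,8,9,10,11} on symbol p: members go to different blocks, giving {1,4,7,8,10,11} and {9}.
On input q, block {1,4,7,8,10,11} splits into {1,4,11} and {7,8,10}.
Stable partition: {3,12} | {1,4,11} | {5} | {2,6} | {9} | {7,8,10} — 6 equivalence classes.
6 and 1 end up in different blocks, so they are distinguishable. For instance, the string 'p' is accepted from only 6.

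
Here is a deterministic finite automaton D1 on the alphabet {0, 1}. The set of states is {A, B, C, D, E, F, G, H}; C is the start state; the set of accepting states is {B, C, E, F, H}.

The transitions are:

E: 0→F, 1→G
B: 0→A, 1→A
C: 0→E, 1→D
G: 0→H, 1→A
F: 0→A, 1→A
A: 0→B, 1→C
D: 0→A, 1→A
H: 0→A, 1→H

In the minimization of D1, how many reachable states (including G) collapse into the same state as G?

1

All states are reachable from the start state.
Initial partition by acceptance: {B,C,E,F,H} | {A,D,G}.
On input 0, block {B,C,E,F,H} splits into {B,F,H} and {C,E}.
Split {B,F,H} by δ(·,1) → {B,F} and {H}.
Split {A,D,G} by δ(·,0) → {A} and {D} and {G}.
Split {C,E} by δ(·,0) → {C} and {E}.
The partition is now stable with 7 blocks: {B,F} | {A} | {C} | {H} | {D} | {G} | {E}.
State G belongs to the block {G}, which has 1 states.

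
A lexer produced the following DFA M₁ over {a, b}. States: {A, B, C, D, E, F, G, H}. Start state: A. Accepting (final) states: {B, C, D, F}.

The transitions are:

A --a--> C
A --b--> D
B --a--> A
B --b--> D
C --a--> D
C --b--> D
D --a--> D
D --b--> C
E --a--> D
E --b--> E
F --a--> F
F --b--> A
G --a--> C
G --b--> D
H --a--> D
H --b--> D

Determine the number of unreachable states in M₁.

No path from A leads to B, E, F, G, H; the other 3 states are all reachable.

5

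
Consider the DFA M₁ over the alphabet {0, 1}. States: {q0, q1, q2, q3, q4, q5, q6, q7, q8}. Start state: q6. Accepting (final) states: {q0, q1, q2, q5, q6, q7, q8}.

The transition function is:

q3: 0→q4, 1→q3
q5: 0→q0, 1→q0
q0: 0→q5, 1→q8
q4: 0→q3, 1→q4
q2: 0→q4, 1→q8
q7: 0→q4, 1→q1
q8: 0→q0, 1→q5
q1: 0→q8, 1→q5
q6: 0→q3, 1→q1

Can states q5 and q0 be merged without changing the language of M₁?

First remove the unreachable states {q2,q7}; 7 states remain.
Start with accepting vs non-accepting: {q0,q1,q5,q6,q8} | {q3,q4}.
On input 0, block {q0,q1,q5,q6,q8} splits into {q0,q1,q5,q8} and {q6}.
The partition is now stable with 3 blocks: {q0,q1,q5,q8} | {q3,q4} | {q6}.
q5 and q0 lie in the same block of the stable partition, so they are equivalent — no string distinguishes them.

Yes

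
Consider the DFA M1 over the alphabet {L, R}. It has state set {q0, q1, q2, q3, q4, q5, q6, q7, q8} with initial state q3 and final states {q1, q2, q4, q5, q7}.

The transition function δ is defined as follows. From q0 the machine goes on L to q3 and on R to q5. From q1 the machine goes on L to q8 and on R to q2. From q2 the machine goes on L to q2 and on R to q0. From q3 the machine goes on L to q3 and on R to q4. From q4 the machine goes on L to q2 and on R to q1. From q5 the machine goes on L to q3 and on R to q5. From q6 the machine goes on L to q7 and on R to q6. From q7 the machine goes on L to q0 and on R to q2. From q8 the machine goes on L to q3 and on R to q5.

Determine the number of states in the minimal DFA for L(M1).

States {q6,q7} cannot be reached from the start state, so discard them.
P0 = {q1,q2,q4,q5} | {q0,q3,q8}.
Split {q1,q2,q4,q5} by δ(·,L) → {q1,q5} and {q2,q4}.
Refine {q1,q5} on symbol R: members go to different blocks, giving {q1} and {q5}.
Refine {q0,q3,q8} on symbol R: members go to different blocks, giving {q0,q8} and {q3}.
Split {q2,q4} by δ(·,R) → {q2} and {q4}.
Stable partition: {q1} | {q0,q8} | {q2} | {q5} | {q3} | {q4} — 6 equivalence classes.

6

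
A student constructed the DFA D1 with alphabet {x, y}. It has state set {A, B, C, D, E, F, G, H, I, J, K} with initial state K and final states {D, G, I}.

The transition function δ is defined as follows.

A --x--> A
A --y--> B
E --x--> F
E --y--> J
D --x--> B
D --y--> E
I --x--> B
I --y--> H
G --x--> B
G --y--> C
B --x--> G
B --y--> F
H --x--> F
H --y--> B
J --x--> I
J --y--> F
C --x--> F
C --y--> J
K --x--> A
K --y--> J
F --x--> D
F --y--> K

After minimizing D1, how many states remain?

Every state is reachable, so we keep all 11.
Start with accepting vs non-accepting: {D,G,I} | {A,B,C,E,F,H,J,K}.
On input x, block {A,B,C,E,F,H,J,K} splits into {A,C,E,H,K} and {B,F,J}.
Split {A,C,E,H,K} by δ(·,x) → {C,E,H} and {A,K}.
On input y, block {B,F,J} splits into {B,J} and {F}.
Stable partition: {D,G,I} | {C,E,H} | {B,J} | {A,K} | {F} — 5 equivalence classes.

5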